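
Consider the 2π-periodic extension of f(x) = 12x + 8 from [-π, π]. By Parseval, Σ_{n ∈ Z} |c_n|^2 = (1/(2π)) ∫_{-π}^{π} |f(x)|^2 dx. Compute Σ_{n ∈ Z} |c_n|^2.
Σ |c_n|^2 = 48π^2 + 64

Expand and integrate term by term over [-π, π]:
  ∫ (12x)^2 dx = 144·(2π^3/3); ∫ 2·12·(8)·x dx = 0 (odd integrand); ∫ 8^2 dx = 64·2π.
So (1/(2π)) ∫_{-π}^{π} (12x + 8)^2 dx = 144π^2/3 + 64 = 48π^2 + 64.
Parseval ⇒ Σ |c_n|^2 = 48π^2 + 64.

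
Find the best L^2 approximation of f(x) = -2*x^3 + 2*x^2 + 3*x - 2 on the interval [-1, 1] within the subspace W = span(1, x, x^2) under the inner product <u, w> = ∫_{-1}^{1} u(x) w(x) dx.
g(x) = 2*x^2 + 9*x/5 - 2

The best approximation g ∈ W is the orthogonal projection of f onto W. Writing g = a_0 + a_1 x + a_2 x^2, the coefficients solve the normal equations G · a = b where
  G_{ij} = <φ_i, φ_j> and b_i = <f, φ_i>, with φ_0 = 1, φ_1 = x, φ_2 = x^2.
G =
  [2, 0, 2/3]
  [0, 2/3, 0]
  [2/3, 0, 2/5],
b = (-8/3, 6/5, -8/15).
Solving gives a_0 = -2, a_1 = 9/5, a_2 = 2, so
  g(x) = 2*x^2 + 9*x/5 - 2.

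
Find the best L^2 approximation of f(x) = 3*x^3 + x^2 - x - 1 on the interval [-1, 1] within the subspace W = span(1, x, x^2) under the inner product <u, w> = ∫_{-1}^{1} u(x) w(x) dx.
g(x) = x^2 + 4*x/5 - 1

The best approximation g ∈ W is the orthogonal projection of f onto W. Writing g = a_0 + a_1 x + a_2 x^2, the coefficients solve the normal equations G · a = b where
  G_{ij} = <φ_i, φ_j> and b_i = <f, φ_i>, with φ_0 = 1, φ_1 = x, φ_2 = x^2.
G =
  [2, 0, 2/3]
  [0, 2/3, 0]
  [2/3, 0, 2/5],
b = (-4/3, 8/15, -4/15).
Solving gives a_0 = -1, a_1 = 4/5, a_2 = 1, so
  g(x) = x^2 + 4*x/5 - 1.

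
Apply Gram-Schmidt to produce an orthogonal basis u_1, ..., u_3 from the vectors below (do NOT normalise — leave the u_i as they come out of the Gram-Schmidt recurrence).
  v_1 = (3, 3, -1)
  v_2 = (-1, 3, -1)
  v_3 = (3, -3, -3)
Orthogonal basis:
  u_1 = (3, 3, -1)
  u_2 = (-40/19, 36/19, -12/19)
  u_3 = (0, -6/5, -18/5)

Apply the Gram-Schmidt recurrence
  u_1 = v_1
  u_i = v_i − Σ_{j<i} ((v_i · u_j) / (u_j · u_j)) · u_j.

Step by step this gives:
  u_1 = (3, 3, -1)
  u_2 = (-40/19, 36/19, -12/19)
  u_3 = (0, -6/5, -18/5)

Orthogonality check:
  u_2 · u_1 = 0 (should be 0)
  u_3 · u_1 = 0 (should be 0)
  u_3 · u_2 = 0 (should be 0)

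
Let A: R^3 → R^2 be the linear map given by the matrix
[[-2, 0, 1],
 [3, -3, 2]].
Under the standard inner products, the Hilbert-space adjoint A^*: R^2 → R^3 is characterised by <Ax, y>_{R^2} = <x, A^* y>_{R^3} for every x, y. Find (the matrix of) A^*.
A^* = A^T =
[[-2, 3],
 [0, -3],
 [1, 2]]

For real matrices with standard dot products, the defining identity <Ax, y> = <x, A^* y> gives (Ax)^T y = x^T (A^*) y, i.e. x^T A^T y = x^T (A^*) y. Since this holds for all x, y, we must have A^* = A^T. Therefore
A^* =
[[-2, 3],
 [0, -3],
 [1, 2]].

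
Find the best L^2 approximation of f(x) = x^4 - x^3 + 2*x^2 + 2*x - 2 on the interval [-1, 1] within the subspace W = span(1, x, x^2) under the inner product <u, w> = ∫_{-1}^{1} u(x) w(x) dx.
g(x) = 20*x^2/7 + 7*x/5 - 73/35

The best approximation g ∈ W is the orthogonal projection of f onto W. Writing g = a_0 + a_1 x + a_2 x^2, the coefficients solve the normal equations G · a = b where
  G_{ij} = <φ_i, φ_j> and b_i = <f, φ_i>, with φ_0 = 1, φ_1 = x, φ_2 = x^2.
G =
  [2, 0, 2/3]
  [0, 2/3, 0]
  [2/3, 0, 2/5],
b = (-34/15, 14/15, -26/105).
Solving gives a_0 = -73/35, a_1 = 7/5, a_2 = 20/7, so
  g(x) = 20*x^2/7 + 7*x/5 - 73/35.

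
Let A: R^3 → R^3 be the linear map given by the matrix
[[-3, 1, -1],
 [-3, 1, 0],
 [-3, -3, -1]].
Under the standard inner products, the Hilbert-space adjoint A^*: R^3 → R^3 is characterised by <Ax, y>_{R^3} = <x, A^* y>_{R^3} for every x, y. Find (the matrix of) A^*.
A^* = A^T =
[[-3, -3, -3],
 [1, 1, -3],
 [-1, 0, -1]]

For real matrices with standard dot products, the defining identity <Ax, y> = <x, A^* y> gives (Ax)^T y = x^T (A^*) y, i.e. x^T A^T y = x^T (A^*) y. Since this holds for all x, y, we must have A^* = A^T. Therefore
A^* =
[[-3, -3, -3],
 [1, 1, -3],
 [-1, 0, -1]].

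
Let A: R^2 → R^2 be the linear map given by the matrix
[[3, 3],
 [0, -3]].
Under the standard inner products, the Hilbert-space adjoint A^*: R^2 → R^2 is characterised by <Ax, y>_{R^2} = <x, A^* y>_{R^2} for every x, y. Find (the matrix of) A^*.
A^* = A^T =
[[3, 0],
 [3, -3]]

For real matrices with standard dot products, the defining identity <Ax, y> = <x, A^* y> gives (Ax)^T y = x^T (A^*) y, i.e. x^T A^T y = x^T (A^*) y. Since this holds for all x, y, we must have A^* = A^T. Therefore
A^* =
[[3, 0],
 [3, -3]].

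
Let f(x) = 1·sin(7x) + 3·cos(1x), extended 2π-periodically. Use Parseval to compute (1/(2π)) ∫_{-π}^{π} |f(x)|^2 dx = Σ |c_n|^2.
Σ |c_n|^2 = 5

Expand |f|^2 and use orthogonality of {sin(nx), cos(mx)} on [-π, π]:
  ∫_{-π}^{π} sin(nx)^2 dx = π, ∫ cos(mx)^2 dx = π, and cross terms integrate to 0.
So ∫_{-π}^{π} f(x)^2 dx = 1^2 · π + 3^2 · π = (1 + 9)π.
Divide by 2π: (1 + 9)/2 = 5.
By Parseval, this equals Σ |c_n|^2.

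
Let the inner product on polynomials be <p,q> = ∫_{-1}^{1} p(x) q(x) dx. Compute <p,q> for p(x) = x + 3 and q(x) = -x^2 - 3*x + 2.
<p,q> = 8

Expand the product: p(x)·q(x) = -x^3 - 6*x^2 - 7*x + 6.
∫_{-1}^{1} of each monomial x^k gives [2/(k+1) if k even, 0 if k odd]. Integrating term-by-term (or equivalently evaluating the antiderivative F(x) = -x^4/4 - 2*x^3 - 7*x^2/2 + 6*x at the endpoints):
  F(1) − F(−1) = 1/4 − (-31/4) = 8.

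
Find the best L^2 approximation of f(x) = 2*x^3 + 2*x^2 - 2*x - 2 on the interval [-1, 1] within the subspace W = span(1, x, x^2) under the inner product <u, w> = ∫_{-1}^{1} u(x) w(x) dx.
g(x) = 2*x^2 - 4*x/5 - 2

The best approximation g ∈ W is the orthogonal projection of f onto W. Writing g = a_0 + a_1 x + a_2 x^2, the coefficients solve the normal equations G · a = b where
  G_{ij} = <φ_i, φ_j> and b_i = <f, φ_i>, with φ_0 = 1, φ_1 = x, φ_2 = x^2.
G =
  [2, 0, 2/3]
  [0, 2/3, 0]
  [2/3, 0, 2/5],
b = (-8/3, -8/15, -8/15).
Solving gives a_0 = -2, a_1 = -4/5, a_2 = 2, so
  g(x) = 2*x^2 - 4*x/5 - 2.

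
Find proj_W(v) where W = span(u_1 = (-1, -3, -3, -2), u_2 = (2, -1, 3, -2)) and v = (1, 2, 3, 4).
proj_W(v) = (141/199, 1357/398, 1065/398, 501/199)

Set up U = [u_1 | ... | u_2] ∈ R^(4×2). The projector onto W = col(U) is P = U (U^T U)^(-1) U^T.
Compute U^T U =
  [23, -4]
  [-4, 18],
and U^T v = (-24, 1).
Solve U^T U · c = U^T v for the coefficients: c = (-214/199, -73/398). The projection is proj_W(v) = U c.
Check: (v - proj_W(v)) · u_1 = 0  (should be 0).
Check: (v - proj_W(v)) · u_2 = 0  (should be 0).
Result: proj_W(v) = (141/199, 1357/398, 1065/398, 501/199).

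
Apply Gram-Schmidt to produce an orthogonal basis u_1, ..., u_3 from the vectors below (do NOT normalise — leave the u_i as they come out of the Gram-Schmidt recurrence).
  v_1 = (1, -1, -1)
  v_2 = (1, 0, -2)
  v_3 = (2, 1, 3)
Orthogonal basis:
  u_1 = (1, -1, -1)
  u_2 = (0, 1, -1)
  u_3 = (8/3, 4/3, 4/3)

Apply the Gram-Schmidt recurrence
  u_1 = v_1
  u_i = v_i − Σ_{j<i} ((v_i · u_j) / (u_j · u_j)) · u_j.

Step by step this gives:
  u_1 = (1, -1, -1)
  u_2 = (0, 1, -1)
  u_3 = (8/3, 4/3, 4/3)

Orthogonality check:
  u_2 · u_1 = 0 (should be 0)
  u_3 · u_1 = 0 (should be 0)
  u_3 · u_2 = 0 (should be 0)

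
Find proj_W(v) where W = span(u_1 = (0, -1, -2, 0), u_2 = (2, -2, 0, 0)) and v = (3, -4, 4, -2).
proj_W(v) = (13/3, -8/3, 10/3, 0)

Set up U = [u_1 | ... | u_2] ∈ R^(4×2). The projector onto W = col(U) is P = U (U^T U)^(-1) U^T.
Compute U^T U =
  [5, 2]
  [2, 8],
and U^T v = (-4, 14).
Solve U^T U · c = U^T v for the coefficients: c = (-5/3, 13/6). The projection is proj_W(v) = U c.
Check: (v - proj_W(v)) · u_1 = 0  (should be 0).
Check: (v - proj_W(v)) · u_2 = 0  (should be 0).
Result: proj_W(v) = (13/3, -8/3, 10/3, 0).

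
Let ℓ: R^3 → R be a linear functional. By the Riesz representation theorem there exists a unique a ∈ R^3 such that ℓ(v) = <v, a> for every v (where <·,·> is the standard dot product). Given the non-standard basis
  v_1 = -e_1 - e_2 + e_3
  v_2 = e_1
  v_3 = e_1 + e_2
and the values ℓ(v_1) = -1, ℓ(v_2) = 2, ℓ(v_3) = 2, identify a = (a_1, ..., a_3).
a = (2, 0, 1)

Write a = (a_1, ..., a_3) in the standard basis. For each basis vector v_i, ℓ(v_i) = <v_i, a> is a linear equation in the a_j's. Collect the n equations into a matrix system V a = ℓ, where row i of V is v_i (expressed in the standard basis). Since V is invertible (lower-triangular with 1s on the diagonal, up to permutation), solve by back-substitution:
  V =
[[-1, -1, 1],
 [1, 0, 0],
 [1, 1, 0]]
  V a = (-1, 2, 2)
Solving gives a = (2, 0, 1).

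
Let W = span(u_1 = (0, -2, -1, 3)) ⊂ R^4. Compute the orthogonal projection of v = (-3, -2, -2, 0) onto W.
proj_W(v) = (0, -6/7, -3/7, 9/7)

Set up U = [u_1 | ... | u_1] ∈ R^(4×1). The projector onto W = col(U) is P = U (U^T U)^(-1) U^T.
Compute U^T U =
  [14],
and U^T v = (6).
Solve U^T U · c = U^T v for the coefficients: c = (3/7). The projection is proj_W(v) = U c.
Check: (v - proj_W(v)) · u_1 = 0  (should be 0).
Result: proj_W(v) = (0, -6/7, -3/7, 9/7).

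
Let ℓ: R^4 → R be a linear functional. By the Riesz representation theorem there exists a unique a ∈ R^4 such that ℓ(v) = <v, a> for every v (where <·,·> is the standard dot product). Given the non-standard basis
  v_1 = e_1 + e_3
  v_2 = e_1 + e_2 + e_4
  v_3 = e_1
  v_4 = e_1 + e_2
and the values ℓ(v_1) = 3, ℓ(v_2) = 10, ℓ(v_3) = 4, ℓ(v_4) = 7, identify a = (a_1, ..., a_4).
a = (4, 3, -1, 3)

Write a = (a_1, ..., a_4) in the standard basis. For each basis vector v_i, ℓ(v_i) = <v_i, a> is a linear equation in the a_j's. Collect the n equations into a matrix system V a = ℓ, where row i of V is v_i (expressed in the standard basis). Since V is invertible (lower-triangular with 1s on the diagonal, up to permutation), solve by back-substitution:
  V =
[[1, 0, 1, 0],
 [1, 1, 0, 1],
 [1, 0, 0, 0],
 [1, 1, 0, 0]]
  V a = (3, 10, 4, 7)
Solving gives a = (4, 3, -1, 3).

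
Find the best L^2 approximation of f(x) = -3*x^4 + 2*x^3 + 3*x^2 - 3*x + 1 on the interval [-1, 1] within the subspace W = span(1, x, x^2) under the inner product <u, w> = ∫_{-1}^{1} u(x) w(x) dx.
g(x) = 3*x^2/7 - 9*x/5 + 44/35

The best approximation g ∈ W is the orthogonal projection of f onto W. Writing g = a_0 + a_1 x + a_2 x^2, the coefficients solve the normal equations G · a = b where
  G_{ij} = <φ_i, φ_j> and b_i = <f, φ_i>, with φ_0 = 1, φ_1 = x, φ_2 = x^2.
G =
  [2, 0, 2/3]
  [0, 2/3, 0]
  [2/3, 0, 2/5],
b = (14/5, -6/5, 106/105).
Solving gives a_0 = 44/35, a_1 = -9/5, a_2 = 3/7, so
  g(x) = 3*x^2/7 - 9*x/5 + 44/35.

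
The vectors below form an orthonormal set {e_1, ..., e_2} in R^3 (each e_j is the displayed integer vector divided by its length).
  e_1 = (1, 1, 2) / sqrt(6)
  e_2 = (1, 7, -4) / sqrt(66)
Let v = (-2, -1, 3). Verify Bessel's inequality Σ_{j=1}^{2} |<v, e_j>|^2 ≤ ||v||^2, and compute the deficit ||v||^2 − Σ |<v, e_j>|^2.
Σ |<v, e_j>|^2 = 90/11; ||v||^2 = 14; deficit = 64/11

Write each e_j = u_j / sqrt(<u_j, u_j>) where u_j is the displayed integer vector. Then <v, e_j> = <v, u_j> / sqrt(<u_j, u_j>), so |<v, e_j>|^2 = <v, u_j>^2 / <u_j, u_j>.
Coefficients: <v, e_1> = 3/sqrt(6), <v, e_2> = -21/sqrt(66).
Square and sum: Σ |<v, e_j>|^2 = 90/11.
Compute ||v||^2 = v·v = 14.
Deficit = 14 − 90/11 = 64/11 ≥ 0, confirming Bessel's inequality. (The deficit equals ||v − Σ <v,e_j> e_j||^2, the squared distance from v to span{e_j}.)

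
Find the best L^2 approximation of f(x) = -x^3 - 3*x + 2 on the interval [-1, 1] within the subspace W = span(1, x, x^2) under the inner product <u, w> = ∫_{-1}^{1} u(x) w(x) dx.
g(x) = 2 - 18*x/5

The best approximation g ∈ W is the orthogonal projection of f onto W. Writing g = a_0 + a_1 x + a_2 x^2, the coefficients solve the normal equations G · a = b where
  G_{ij} = <φ_i, φ_j> and b_i = <f, φ_i>, with φ_0 = 1, φ_1 = x, φ_2 = x^2.
G =
  [2, 0, 2/3]
  [0, 2/3, 0]
  [2/3, 0, 2/5],
b = (4, -12/5, 4/3).
Solving gives a_0 = 2, a_1 = -18/5, a_2 = 0, so
  g(x) = 2 - 18*x/5.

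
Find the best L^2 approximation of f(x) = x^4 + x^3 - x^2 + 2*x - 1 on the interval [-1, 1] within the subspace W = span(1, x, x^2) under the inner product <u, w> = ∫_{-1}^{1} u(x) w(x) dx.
g(x) = -x^2/7 + 13*x/5 - 38/35

The best approximation g ∈ W is the orthogonal projection of f onto W. Writing g = a_0 + a_1 x + a_2 x^2, the coefficients solve the normal equations G · a = b where
  G_{ij} = <φ_i, φ_j> and b_i = <f, φ_i>, with φ_0 = 1, φ_1 = x, φ_2 = x^2.
G =
  [2, 0, 2/3]
  [0, 2/3, 0]
  [2/3, 0, 2/5],
b = (-34/15, 26/15, -82/105).
Solving gives a_0 = -38/35, a_1 = 13/5, a_2 = -1/7, so
  g(x) = -x^2/7 + 13*x/5 - 38/35.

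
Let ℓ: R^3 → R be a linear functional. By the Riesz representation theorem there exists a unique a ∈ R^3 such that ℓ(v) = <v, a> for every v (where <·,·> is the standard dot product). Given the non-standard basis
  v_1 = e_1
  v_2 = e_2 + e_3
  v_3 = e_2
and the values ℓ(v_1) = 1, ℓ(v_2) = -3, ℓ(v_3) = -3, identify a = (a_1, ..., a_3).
a = (1, -3, 0)

Write a = (a_1, ..., a_3) in the standard basis. For each basis vector v_i, ℓ(v_i) = <v_i, a> is a linear equation in the a_j's. Collect the n equations into a matrix system V a = ℓ, where row i of V is v_i (expressed in the standard basis). Since V is invertible (lower-triangular with 1s on the diagonal, up to permutation), solve by back-substitution:
  V =
[[1, 0, 0],
 [0, 1, 1],
 [0, 1, 0]]
  V a = (1, -3, -3)
Solving gives a = (1, -3, 0).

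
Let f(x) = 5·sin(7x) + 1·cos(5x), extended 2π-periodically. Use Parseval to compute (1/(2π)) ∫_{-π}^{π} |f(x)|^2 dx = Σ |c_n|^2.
Σ |c_n|^2 = 13

Expand |f|^2 and use orthogonality of {sin(nx), cos(mx)} on [-π, π]:
  ∫_{-π}^{π} sin(nx)^2 dx = π, ∫ cos(mx)^2 dx = π, and cross terms integrate to 0.
So ∫_{-π}^{π} f(x)^2 dx = 5^2 · π + 1^2 · π = (25 + 1)π.
Divide by 2π: (25 + 1)/2 = 13.
By Parseval, this equals Σ |c_n|^2.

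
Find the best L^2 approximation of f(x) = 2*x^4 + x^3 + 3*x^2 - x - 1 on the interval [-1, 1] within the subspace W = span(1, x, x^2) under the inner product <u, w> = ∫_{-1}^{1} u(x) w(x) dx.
g(x) = 33*x^2/7 - 2*x/5 - 41/35

The best approximation g ∈ W is the orthogonal projection of f onto W. Writing g = a_0 + a_1 x + a_2 x^2, the coefficients solve the normal equations G · a = b where
  G_{ij} = <φ_i, φ_j> and b_i = <f, φ_i>, with φ_0 = 1, φ_1 = x, φ_2 = x^2.
G =
  [2, 0, 2/3]
  [0, 2/3, 0]
  [2/3, 0, 2/5],
b = (4/5, -4/15, 116/105).
Solving gives a_0 = -41/35, a_1 = -2/5, a_2 = 33/7, so
  g(x) = 33*x^2/7 - 2*x/5 - 41/35.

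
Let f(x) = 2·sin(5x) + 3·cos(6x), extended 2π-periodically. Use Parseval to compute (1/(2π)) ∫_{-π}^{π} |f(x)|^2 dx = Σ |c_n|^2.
Σ |c_n|^2 = 13/2

Expand |f|^2 and use orthogonality of {sin(nx), cos(mx)} on [-π, π]:
  ∫_{-π}^{π} sin(nx)^2 dx = π, ∫ cos(mx)^2 dx = π, and cross terms integrate to 0.
So ∫_{-π}^{π} f(x)^2 dx = 2^2 · π + 3^2 · π = (4 + 9)π.
Divide by 2π: (4 + 9)/2 = 13/2.
By Parseval, this equals Σ |c_n|^2.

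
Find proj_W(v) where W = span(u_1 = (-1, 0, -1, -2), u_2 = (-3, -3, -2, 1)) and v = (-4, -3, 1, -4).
proj_W(v) = (-379/129, -57/43, -322/129, -359/129)

Set up U = [u_1 | ... | u_2] ∈ R^(4×2). The projector onto W = col(U) is P = U (U^T U)^(-1) U^T.
Compute U^T U =
  [6, 3]
  [3, 23],
and U^T v = (11, 15).
Solve U^T U · c = U^T v for the coefficients: c = (208/129, 19/43). The projection is proj_W(v) = U c.
Check: (v - proj_W(v)) · u_1 = 0  (should be 0).
Check: (v - proj_W(v)) · u_2 = 0  (should be 0).
Result: proj_W(v) = (-379/129, -57/43, -322/129, -359/129).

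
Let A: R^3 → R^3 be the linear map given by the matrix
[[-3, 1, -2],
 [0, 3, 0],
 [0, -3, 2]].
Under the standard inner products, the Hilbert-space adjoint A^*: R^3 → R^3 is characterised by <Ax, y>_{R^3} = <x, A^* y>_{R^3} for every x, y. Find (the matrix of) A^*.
A^* = A^T =
[[-3, 0, 0],
 [1, 3, -3],
 [-2, 0, 2]]

For real matrices with standard dot products, the defining identity <Ax, y> = <x, A^* y> gives (Ax)^T y = x^T (A^*) y, i.e. x^T A^T y = x^T (A^*) y. Since this holds for all x, y, we must have A^* = A^T. Therefore
A^* =
[[-3, 0, 0],
 [1, 3, -3],
 [-2, 0, 2]].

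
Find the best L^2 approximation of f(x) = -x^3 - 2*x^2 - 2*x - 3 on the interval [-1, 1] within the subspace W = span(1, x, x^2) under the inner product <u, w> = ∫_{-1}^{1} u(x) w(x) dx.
g(x) = -2*x^2 - 13*x/5 - 3

The best approximation g ∈ W is the orthogonal projection of f onto W. Writing g = a_0 + a_1 x + a_2 x^2, the coefficients solve the normal equations G · a = b where
  G_{ij} = <φ_i, φ_j> and b_i = <f, φ_i>, with φ_0 = 1, φ_1 = x, φ_2 = x^2.
G =
  [2, 0, 2/3]
  [0, 2/3, 0]
  [2/3, 0, 2/5],
b = (-22/3, -26/15, -14/5).
Solving gives a_0 = -3, a_1 = -13/5, a_2 = -2, so
  g(x) = -2*x^2 - 13*x/5 - 3.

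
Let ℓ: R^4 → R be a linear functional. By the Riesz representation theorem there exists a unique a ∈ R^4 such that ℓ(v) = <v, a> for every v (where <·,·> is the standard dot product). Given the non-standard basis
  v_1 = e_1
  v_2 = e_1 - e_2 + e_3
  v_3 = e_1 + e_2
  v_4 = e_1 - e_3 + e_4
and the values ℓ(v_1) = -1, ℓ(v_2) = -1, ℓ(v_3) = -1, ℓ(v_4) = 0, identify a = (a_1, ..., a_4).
a = (-1, 0, 0, 1)

Write a = (a_1, ..., a_4) in the standard basis. For each basis vector v_i, ℓ(v_i) = <v_i, a> is a linear equation in the a_j's. Collect the n equations into a matrix system V a = ℓ, where row i of V is v_i (expressed in the standard basis). Since V is invertible (lower-triangular with 1s on the diagonal, up to permutation), solve by back-substitution:
  V =
[[1, 0, 0, 0],
 [1, -1, 1, 0],
 [1, 1, 0, 0],
 [1, 0, -1, 1]]
  V a = (-1, -1, -1, 0)
Solving gives a = (-1, 0, 0, 1).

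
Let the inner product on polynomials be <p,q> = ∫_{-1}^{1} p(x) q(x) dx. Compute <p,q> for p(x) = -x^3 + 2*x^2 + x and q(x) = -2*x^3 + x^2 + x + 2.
<p,q> = 368/105

Expand the product: p(x)·q(x) = 2*x^6 - 5*x^5 - x^4 + x^3 + 5*x^2 + 2*x.
∫_{-1}^{1} of each monomial x^k gives [2/(k+1) if k even, 0 if k odd]. Integrating term-by-term (or equivalently evaluating the antiderivative F(x) = 2*x^7/7 - 5*x^6/6 - x^5/5 + x^4/4 + 5*x^3/3 + x^2 at the endpoints):
  F(1) − F(−1) = 911/420 − (-187/140) = 368/105.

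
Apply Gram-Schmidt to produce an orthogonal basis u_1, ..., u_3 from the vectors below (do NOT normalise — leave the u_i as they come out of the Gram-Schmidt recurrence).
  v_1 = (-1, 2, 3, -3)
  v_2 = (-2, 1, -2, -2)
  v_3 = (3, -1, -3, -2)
Orthogonal basis:
  u_1 = (-1, 2, 3, -3)
  u_2 = (-42/23, 15/23, -58/23, -34/23)
  u_3 = (935/283, -152/283, -299/283, -712/283)

Apply the Gram-Schmidt recurrence
  u_1 = v_1
  u_i = v_i − Σ_{j<i} ((v_i · u_j) / (u_j · u_j)) · u_j.

Step by step this gives:
  u_1 = (-1, 2, 3, -3)
  u_2 = (-42/23, 15/23, -58/23, -34/23)
  u_3 = (935/283, -152/283, -299/283, -712/283)

Orthogonality check:
  u_2 · u_1 = 0 (should be 0)
  u_3 · u_1 = 0 (should be 0)
  u_3 · u_2 = 0 (should be 0)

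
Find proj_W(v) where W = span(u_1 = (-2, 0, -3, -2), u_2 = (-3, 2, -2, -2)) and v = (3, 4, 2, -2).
proj_W(v) = (-29/101, 222/101, 234/101, 82/101)

Set up U = [u_1 | ... | u_2] ∈ R^(4×2). The projector onto W = col(U) is P = U (U^T U)^(-1) U^T.
Compute U^T U =
  [17, 16]
  [16, 21],
and U^T v = (-8, -1).
Solve U^T U · c = U^T v for the coefficients: c = (-152/101, 111/101). The projection is proj_W(v) = U c.
Check: (v - proj_W(v)) · u_1 = 0  (should be 0).
Check: (v - proj_W(v)) · u_2 = 0  (should be 0).
Result: proj_W(v) = (-29/101, 222/101, 234/101, 82/101).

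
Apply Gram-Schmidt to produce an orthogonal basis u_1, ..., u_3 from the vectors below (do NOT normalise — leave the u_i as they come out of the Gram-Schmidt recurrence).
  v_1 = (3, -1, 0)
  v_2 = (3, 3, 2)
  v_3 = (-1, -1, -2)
Orthogonal basis:
  u_1 = (3, -1, 0)
  u_2 = (6/5, 18/5, 2)
  u_3 = (4/23, 12/23, -24/23)

Apply the Gram-Schmidt recurrence
  u_1 = v_1
  u_i = v_i − Σ_{j<i} ((v_i · u_j) / (u_j · u_j)) · u_j.

Step by step this gives:
  u_1 = (3, -1, 0)
  u_2 = (6/5, 18/5, 2)
  u_3 = (4/23, 12/23, -24/23)

Orthogonality check:
  u_2 · u_1 = 0 (should be 0)
  u_3 · u_1 = 0 (should be 0)
  u_3 · u_2 = 0 (should be 0)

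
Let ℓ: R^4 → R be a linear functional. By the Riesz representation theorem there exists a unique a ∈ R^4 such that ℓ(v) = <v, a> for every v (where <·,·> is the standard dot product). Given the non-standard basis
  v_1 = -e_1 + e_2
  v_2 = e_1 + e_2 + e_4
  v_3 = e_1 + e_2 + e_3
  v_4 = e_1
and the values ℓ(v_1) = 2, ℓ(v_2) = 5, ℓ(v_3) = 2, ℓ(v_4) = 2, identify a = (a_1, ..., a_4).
a = (2, 4, -4, -1)

Write a = (a_1, ..., a_4) in the standard basis. For each basis vector v_i, ℓ(v_i) = <v_i, a> is a linear equation in the a_j's. Collect the n equations into a matrix system V a = ℓ, where row i of V is v_i (expressed in the standard basis). Since V is invertible (lower-triangular with 1s on the diagonal, up to permutation), solve by back-substitution:
  V =
[[-1, 1, 0, 0],
 [1, 1, 0, 1],
 [1, 1, 1, 0],
 [1, 0, 0, 0]]
  V a = (2, 5, 2, 2)
Solving gives a = (2, 4, -4, -1).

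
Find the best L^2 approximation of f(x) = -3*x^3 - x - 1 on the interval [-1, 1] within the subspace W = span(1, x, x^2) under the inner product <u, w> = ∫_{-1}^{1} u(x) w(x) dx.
g(x) = -14*x/5 - 1

The best approximation g ∈ W is the orthogonal projection of f onto W. Writing g = a_0 + a_1 x + a_2 x^2, the coefficients solve the normal equations G · a = b where
  G_{ij} = <φ_i, φ_j> and b_i = <f, φ_i>, with φ_0 = 1, φ_1 = x, φ_2 = x^2.
G =
  [2, 0, 2/3]
  [0, 2/3, 0]
  [2/3, 0, 2/5],
b = (-2, -28/15, -2/3).
Solving gives a_0 = -1, a_1 = -14/5, a_2 = 0, so
  g(x) = -14*x/5 - 1.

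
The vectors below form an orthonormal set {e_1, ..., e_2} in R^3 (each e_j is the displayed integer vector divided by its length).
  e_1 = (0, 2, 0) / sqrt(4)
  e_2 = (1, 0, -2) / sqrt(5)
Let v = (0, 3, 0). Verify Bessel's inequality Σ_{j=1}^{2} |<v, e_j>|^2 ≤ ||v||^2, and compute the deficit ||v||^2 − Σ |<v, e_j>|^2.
Σ |<v, e_j>|^2 = 9; ||v||^2 = 9; deficit = 0

Write each e_j = u_j / sqrt(<u_j, u_j>) where u_j is the displayed integer vector. Then <v, e_j> = <v, u_j> / sqrt(<u_j, u_j>), so |<v, e_j>|^2 = <v, u_j>^2 / <u_j, u_j>.
Coefficients: <v, e_1> = 6/sqrt(4), <v, e_2> = 0/sqrt(5).
Square and sum: Σ |<v, e_j>|^2 = 9.
Compute ||v||^2 = v·v = 9.
Deficit = 9 − 9 = 0 ≥ 0, confirming Bessel's inequality. (The deficit equals ||v − Σ <v,e_j> e_j||^2, the squared distance from v to span{e_j}.)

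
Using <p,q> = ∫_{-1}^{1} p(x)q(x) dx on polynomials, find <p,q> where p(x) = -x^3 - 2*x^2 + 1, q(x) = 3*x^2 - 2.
<p,q> = -26/15

Expand the product: p(x)·q(x) = -3*x^5 - 6*x^4 + 2*x^3 + 7*x^2 - 2.
∫_{-1}^{1} of each monomial x^k gives [2/(k+1) if k even, 0 if k odd]. Integrating term-by-term (or equivalently evaluating the antiderivative F(x) = -x^6/2 - 6*x^5/5 + x^4/2 + 7*x^3/3 - 2*x at the endpoints):
  F(1) − F(−1) = -13/15 − (13/15) = -26/15.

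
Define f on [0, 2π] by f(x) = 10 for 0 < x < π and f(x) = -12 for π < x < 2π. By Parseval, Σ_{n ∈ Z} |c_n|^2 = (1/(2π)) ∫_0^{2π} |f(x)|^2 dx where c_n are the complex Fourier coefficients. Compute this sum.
Σ |c_n|^2 = 122

Parseval equates the L^2 energy of f (normalised by 1/(2π)) with the ℓ^2 sum of its Fourier coefficients: (1/(2π)) ∫_0^{2π} |f|^2 = Σ |c_n|^2.
Compute the left side: (1/(2π)) [∫_0^π 10^2 dx + ∫_π^{2π} (-12)^2 dx] = (1/(2π)) · (100π + 144π) = (100 + 144)/2 = 122.
So Σ_{n ∈ Z} |c_n|^2 = 122.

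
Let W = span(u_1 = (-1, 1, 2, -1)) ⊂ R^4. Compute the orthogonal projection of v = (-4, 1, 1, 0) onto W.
proj_W(v) = (-1, 1, 2, -1)

Set up U = [u_1 | ... | u_1] ∈ R^(4×1). The projector onto W = col(U) is P = U (U^T U)^(-1) U^T.
Compute U^T U =
  [7],
and U^T v = (7).
Solve U^T U · c = U^T v for the coefficients: c = (1). The projection is proj_W(v) = U c.
Check: (v - proj_W(v)) · u_1 = 0  (should be 0).
Result: proj_W(v) = (-1, 1, 2, -1).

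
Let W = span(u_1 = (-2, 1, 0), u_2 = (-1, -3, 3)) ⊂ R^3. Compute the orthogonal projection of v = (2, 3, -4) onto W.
proj_W(v) = (100/47, 153/47, -174/47)

Set up U = [u_1 | ... | u_2] ∈ R^(3×2). The projector onto W = col(U) is P = U (U^T U)^(-1) U^T.
Compute U^T U =
  [5, -1]
  [-1, 19],
and U^T v = (-1, -23).
Solve U^T U · c = U^T v for the coefficients: c = (-21/47, -58/47). The projection is proj_W(v) = U c.
Check: (v - proj_W(v)) · u_1 = 0  (should be 0).
Check: (v - proj_W(v)) · u_2 = 0  (should be 0).
Result: proj_W(v) = (100/47, 153/47, -174/47).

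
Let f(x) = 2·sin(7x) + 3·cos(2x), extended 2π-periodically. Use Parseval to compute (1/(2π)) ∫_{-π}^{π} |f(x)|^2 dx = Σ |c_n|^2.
Σ |c_n|^2 = 13/2

Expand |f|^2 and use orthogonality of {sin(nx), cos(mx)} on [-π, π]:
  ∫_{-π}^{π} sin(nx)^2 dx = π, ∫ cos(mx)^2 dx = π, and cross terms integrate to 0.
So ∫_{-π}^{π} f(x)^2 dx = 2^2 · π + 3^2 · π = (4 + 9)π.
Divide by 2π: (4 + 9)/2 = 13/2.
By Parseval, this equals Σ |c_n|^2.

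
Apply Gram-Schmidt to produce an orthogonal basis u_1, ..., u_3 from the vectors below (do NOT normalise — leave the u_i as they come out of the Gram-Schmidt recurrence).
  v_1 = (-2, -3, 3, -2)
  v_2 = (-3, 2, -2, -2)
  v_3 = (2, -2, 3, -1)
Orthogonal basis:
  u_1 = (-2, -3, 3, -2)
  u_2 = (-41/13, 23/13, -23/13, -28/13)
  u_3 = (280/271, 327/542, 215/542, -364/271)

Apply the Gram-Schmidt recurrence
  u_1 = v_1
  u_i = v_i − Σ_{j<i} ((v_i · u_j) / (u_j · u_j)) · u_j.

Step by step this gives:
  u_1 = (-2, -3, 3, -2)
  u_2 = (-41/13, 23/13, -23/13, -28/13)
  u_3 = (280/271, 327/542, 215/542, -364/271)

Orthogonality check:
  u_2 · u_1 = 0 (should be 0)
  u_3 · u_1 = 0 (should be 0)
  u_3 · u_2 = 0 (should be 0)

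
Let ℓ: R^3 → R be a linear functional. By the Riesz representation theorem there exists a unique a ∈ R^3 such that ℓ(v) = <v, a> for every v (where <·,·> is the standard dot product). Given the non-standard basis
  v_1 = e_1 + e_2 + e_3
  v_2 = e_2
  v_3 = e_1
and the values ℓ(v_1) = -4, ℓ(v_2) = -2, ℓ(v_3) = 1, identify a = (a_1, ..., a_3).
a = (1, -2, -3)

Write a = (a_1, ..., a_3) in the standard basis. For each basis vector v_i, ℓ(v_i) = <v_i, a> is a linear equation in the a_j's. Collect the n equations into a matrix system V a = ℓ, where row i of V is v_i (expressed in the standard basis). Since V is invertible (lower-triangular with 1s on the diagonal, up to permutation), solve by back-substitution:
  V =
[[1, 1, 1],
 [0, 1, 0],
 [1, 0, 0]]
  V a = (-4, -2, 1)
Solving gives a = (1, -2, -3).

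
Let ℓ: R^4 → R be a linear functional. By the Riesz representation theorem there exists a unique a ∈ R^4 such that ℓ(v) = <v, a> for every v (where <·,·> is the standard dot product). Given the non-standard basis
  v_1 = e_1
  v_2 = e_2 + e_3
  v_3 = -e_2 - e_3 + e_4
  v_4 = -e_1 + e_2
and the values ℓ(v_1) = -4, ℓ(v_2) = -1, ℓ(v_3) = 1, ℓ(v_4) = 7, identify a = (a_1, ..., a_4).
a = (-4, 3, -4, 0)

Write a = (a_1, ..., a_4) in the standard basis. For each basis vector v_i, ℓ(v_i) = <v_i, a> is a linear equation in the a_j's. Collect the n equations into a matrix system V a = ℓ, where row i of V is v_i (expressed in the standard basis). Since V is invertible (lower-triangular with 1s on the diagonal, up to permutation), solve by back-substitution:
  V =
[[1, 0, 0, 0],
 [0, 1, 1, 0],
 [0, -1, -1, 1],
 [-1, 1, 0, 0]]
  V a = (-4, -1, 1, 7)
Solving gives a = (-4, 3, -4, 0).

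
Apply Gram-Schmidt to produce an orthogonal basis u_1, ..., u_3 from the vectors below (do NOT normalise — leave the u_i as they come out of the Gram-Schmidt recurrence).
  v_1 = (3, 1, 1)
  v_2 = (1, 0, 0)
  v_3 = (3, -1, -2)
Orthogonal basis:
  u_1 = (3, 1, 1)
  u_2 = (2/11, -3/11, -3/11)
  u_3 = (0, 1/2, -1/2)

Apply the Gram-Schmidt recurrence
  u_1 = v_1
  u_i = v_i − Σ_{j<i} ((v_i · u_j) / (u_j · u_j)) · u_j.

Step by step this gives:
  u_1 = (3, 1, 1)
  u_2 = (2/11, -3/11, -3/11)
  u_3 = (0, 1/2, -1/2)

Orthogonality check:
  u_2 · u_1 = 0 (should be 0)
  u_3 · u_1 = 0 (should be 0)
  u_3 · u_2 = 0 (should be 0)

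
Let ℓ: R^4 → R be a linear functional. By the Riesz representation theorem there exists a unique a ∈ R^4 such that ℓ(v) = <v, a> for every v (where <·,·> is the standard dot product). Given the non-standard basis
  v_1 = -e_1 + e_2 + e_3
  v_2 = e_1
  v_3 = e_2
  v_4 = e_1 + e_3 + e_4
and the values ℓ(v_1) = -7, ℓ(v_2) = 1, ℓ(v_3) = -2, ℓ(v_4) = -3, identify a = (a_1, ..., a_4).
a = (1, -2, -4, 0)

Write a = (a_1, ..., a_4) in the standard basis. For each basis vector v_i, ℓ(v_i) = <v_i, a> is a linear equation in the a_j's. Collect the n equations into a matrix system V a = ℓ, where row i of V is v_i (expressed in the standard basis). Since V is invertible (lower-triangular with 1s on the diagonal, up to permutation), solve by back-substitution:
  V =
[[-1, 1, 1, 0],
 [1, 0, 0, 0],
 [0, 1, 0, 0],
 [1, 0, 1, 1]]
  V a = (-7, 1, -2, -3)
Solving gives a = (1, -2, -4, 0).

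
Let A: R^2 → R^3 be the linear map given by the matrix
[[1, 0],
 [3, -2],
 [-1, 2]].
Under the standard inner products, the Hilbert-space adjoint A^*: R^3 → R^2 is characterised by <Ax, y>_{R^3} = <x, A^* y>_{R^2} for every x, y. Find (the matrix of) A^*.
A^* = A^T =
[[1, 3, -1],
 [0, -2, 2]]

For real matrices with standard dot products, the defining identity <Ax, y> = <x, A^* y> gives (Ax)^T y = x^T (A^*) y, i.e. x^T A^T y = x^T (A^*) y. Since this holds for all x, y, we must have A^* = A^T. Therefore
A^* =
[[1, 3, -1],
 [0, -2, 2]].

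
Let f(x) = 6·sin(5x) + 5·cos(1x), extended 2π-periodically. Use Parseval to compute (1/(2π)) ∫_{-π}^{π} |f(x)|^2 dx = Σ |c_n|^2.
Σ |c_n|^2 = 61/2

Expand |f|^2 and use orthogonality of {sin(nx), cos(mx)} on [-π, π]:
  ∫_{-π}^{π} sin(nx)^2 dx = π, ∫ cos(mx)^2 dx = π, and cross terms integrate to 0.
So ∫_{-π}^{π} f(x)^2 dx = 6^2 · π + 5^2 · π = (36 + 25)π.
Divide by 2π: (36 + 25)/2 = 61/2.
By Parseval, this equals Σ |c_n|^2.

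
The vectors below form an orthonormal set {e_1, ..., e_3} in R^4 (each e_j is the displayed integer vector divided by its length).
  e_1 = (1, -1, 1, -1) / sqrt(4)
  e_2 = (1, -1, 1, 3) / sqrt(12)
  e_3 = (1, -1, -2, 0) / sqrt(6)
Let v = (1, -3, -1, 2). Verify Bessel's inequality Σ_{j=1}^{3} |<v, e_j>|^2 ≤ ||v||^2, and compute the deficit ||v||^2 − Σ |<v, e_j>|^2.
Σ |<v, e_j>|^2 = 13; ||v||^2 = 15; deficit = 2

Write each e_j = u_j / sqrt(<u_j, u_j>) where u_j is the displayed integer vector. Then <v, e_j> = <v, u_j> / sqrt(<u_j, u_j>), so |<v, e_j>|^2 = <v, u_j>^2 / <u_j, u_j>.
Coefficients: <v, e_1> = 1/sqrt(4), <v, e_2> = 9/sqrt(12), <v, e_3> = 6/sqrt(6).
Square and sum: Σ |<v, e_j>|^2 = 13.
Compute ||v||^2 = v·v = 15.
Deficit = 15 − 13 = 2 ≥ 0, confirming Bessel's inequality. (The deficit equals ||v − Σ <v,e_j> e_j||^2, the squared distance from v to span{e_j}.)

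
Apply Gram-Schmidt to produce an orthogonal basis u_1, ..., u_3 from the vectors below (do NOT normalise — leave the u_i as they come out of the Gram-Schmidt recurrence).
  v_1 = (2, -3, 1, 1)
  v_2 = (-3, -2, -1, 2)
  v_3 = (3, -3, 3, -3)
Orthogonal basis:
  u_1 = (2, -3, 1, 1)
  u_2 = (-47/15, -9/5, -16/15, 29/15)
  u_3 = (-342/269, -351/269, 330/269, -699/269)

Apply the Gram-Schmidt recurrence
  u_1 = v_1
  u_i = v_i − Σ_{j<i} ((v_i · u_j) / (u_j · u_j)) · u_j.

Step by step this gives:
  u_1 = (2, -3, 1, 1)
  u_2 = (-47/15, -9/5, -16/15, 29/15)
  u_3 = (-342/269, -351/269, 330/269, -699/269)

Orthogonality check:
  u_2 · u_1 = 0 (should be 0)
  u_3 · u_1 = 0 (should be 0)
  u_3 · u_2 = 0 (should be 0)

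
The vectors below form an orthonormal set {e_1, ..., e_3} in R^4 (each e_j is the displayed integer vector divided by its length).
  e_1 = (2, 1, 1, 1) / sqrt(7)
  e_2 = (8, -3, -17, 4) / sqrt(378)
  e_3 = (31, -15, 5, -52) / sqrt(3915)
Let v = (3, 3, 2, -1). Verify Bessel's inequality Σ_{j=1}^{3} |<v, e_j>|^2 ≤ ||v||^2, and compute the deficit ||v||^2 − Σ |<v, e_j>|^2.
Σ |<v, e_j>|^2 = 1089/58; ||v||^2 = 23; deficit = 245/58

Write each e_j = u_j / sqrt(<u_j, u_j>) where u_j is the displayed integer vector. Then <v, e_j> = <v, u_j> / sqrt(<u_j, u_j>), so |<v, e_j>|^2 = <v, u_j>^2 / <u_j, u_j>.
Coefficients: <v, e_1> = 10/sqrt(7), <v, e_2> = -23/sqrt(378), <v, e_3> = 110/sqrt(3915).
Square and sum: Σ |<v, e_j>|^2 = 1089/58.
Compute ||v||^2 = v·v = 23.
Deficit = 23 − 1089/58 = 245/58 ≥ 0, confirming Bessel's inequality. (The deficit equals ||v − Σ <v,e_j> e_j||^2, the squared distance from v to span{e_j}.)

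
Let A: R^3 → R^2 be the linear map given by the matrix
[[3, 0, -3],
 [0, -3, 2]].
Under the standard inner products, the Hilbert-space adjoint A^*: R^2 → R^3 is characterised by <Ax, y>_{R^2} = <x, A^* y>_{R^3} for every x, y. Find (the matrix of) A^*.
A^* = A^T =
[[3, 0],
 [0, -3],
 [-3, 2]]

For real matrices with standard dot products, the defining identity <Ax, y> = <x, A^* y> gives (Ax)^T y = x^T (A^*) y, i.e. x^T A^T y = x^T (A^*) y. Since this holds for all x, y, we must have A^* = A^T. Therefore
A^* =
[[3, 0],
 [0, -3],
 [-3, 2]].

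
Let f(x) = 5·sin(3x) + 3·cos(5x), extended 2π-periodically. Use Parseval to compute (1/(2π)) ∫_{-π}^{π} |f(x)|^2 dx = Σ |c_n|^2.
Σ |c_n|^2 = 17

Expand |f|^2 and use orthogonality of {sin(nx), cos(mx)} on [-π, π]:
  ∫_{-π}^{π} sin(nx)^2 dx = π, ∫ cos(mx)^2 dx = π, and cross terms integrate to 0.
So ∫_{-π}^{π} f(x)^2 dx = 5^2 · π + 3^2 · π = (25 + 9)π.
Divide by 2π: (25 + 9)/2 = 17.
By Parseval, this equals Σ |c_n|^2.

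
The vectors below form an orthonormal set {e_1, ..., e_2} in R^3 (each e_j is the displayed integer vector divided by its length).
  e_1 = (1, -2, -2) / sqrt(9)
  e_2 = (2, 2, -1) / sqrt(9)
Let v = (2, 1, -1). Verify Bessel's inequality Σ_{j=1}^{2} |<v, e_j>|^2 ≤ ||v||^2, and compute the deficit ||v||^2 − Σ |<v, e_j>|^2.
Σ |<v, e_j>|^2 = 53/9; ||v||^2 = 6; deficit = 1/9

Write each e_j = u_j / sqrt(<u_j, u_j>) where u_j is the displayed integer vector. Then <v, e_j> = <v, u_j> / sqrt(<u_j, u_j>), so |<v, e_j>|^2 = <v, u_j>^2 / <u_j, u_j>.
Coefficients: <v, e_1> = 2/sqrt(9), <v, e_2> = 7/sqrt(9).
Square and sum: Σ |<v, e_j>|^2 = 53/9.
Compute ||v||^2 = v·v = 6.
Deficit = 6 − 53/9 = 1/9 ≥ 0, confirming Bessel's inequality. (The deficit equals ||v − Σ <v,e_j> e_j||^2, the squared distance from v to span{e_j}.)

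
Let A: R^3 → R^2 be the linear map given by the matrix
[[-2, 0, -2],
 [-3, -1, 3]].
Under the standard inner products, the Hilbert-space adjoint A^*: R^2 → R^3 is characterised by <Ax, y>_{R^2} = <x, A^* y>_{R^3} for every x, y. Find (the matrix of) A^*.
A^* = A^T =
[[-2, -3],
 [0, -1],
 [-2, 3]]

For real matrices with standard dot products, the defining identity <Ax, y> = <x, A^* y> gives (Ax)^T y = x^T (A^*) y, i.e. x^T A^T y = x^T (A^*) y. Since this holds for all x, y, we must have A^* = A^T. Therefore
A^* =
[[-2, -3],
 [0, -1],
 [-2, 3]].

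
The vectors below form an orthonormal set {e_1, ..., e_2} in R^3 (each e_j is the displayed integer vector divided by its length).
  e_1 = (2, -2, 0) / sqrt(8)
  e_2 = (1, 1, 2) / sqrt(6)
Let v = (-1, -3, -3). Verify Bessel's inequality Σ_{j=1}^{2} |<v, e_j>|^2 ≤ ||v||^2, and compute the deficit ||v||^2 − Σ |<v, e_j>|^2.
Σ |<v, e_j>|^2 = 56/3; ||v||^2 = 19; deficit = 1/3

Write each e_j = u_j / sqrt(<u_j, u_j>) where u_j is the displayed integer vector. Then <v, e_j> = <v, u_j> / sqrt(<u_j, u_j>), so |<v, e_j>|^2 = <v, u_j>^2 / <u_j, u_j>.
Coefficients: <v, e_1> = 4/sqrt(8), <v, e_2> = -10/sqrt(6).
Square and sum: Σ |<v, e_j>|^2 = 56/3.
Compute ||v||^2 = v·v = 19.
Deficit = 19 − 56/3 = 1/3 ≥ 0, confirming Bessel's inequality. (The deficit equals ||v − Σ <v,e_j> e_j||^2, the squared distance from v to span{e_j}.)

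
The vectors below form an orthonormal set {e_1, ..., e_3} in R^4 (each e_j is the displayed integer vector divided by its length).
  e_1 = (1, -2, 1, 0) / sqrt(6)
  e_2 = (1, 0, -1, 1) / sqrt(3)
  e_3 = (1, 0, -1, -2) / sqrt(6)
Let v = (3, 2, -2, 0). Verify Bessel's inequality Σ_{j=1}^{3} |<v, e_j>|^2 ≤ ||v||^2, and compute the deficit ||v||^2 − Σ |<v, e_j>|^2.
Σ |<v, e_j>|^2 = 14; ||v||^2 = 17; deficit = 3

Write each e_j = u_j / sqrt(<u_j, u_j>) where u_j is the displayed integer vector. Then <v, e_j> = <v, u_j> / sqrt(<u_j, u_j>), so |<v, e_j>|^2 = <v, u_j>^2 / <u_j, u_j>.
Coefficients: <v, e_1> = -3/sqrt(6), <v, e_2> = 5/sqrt(3), <v, e_3> = 5/sqrt(6).
Square and sum: Σ |<v, e_j>|^2 = 14.
Compute ||v||^2 = v·v = 17.
Deficit = 17 − 14 = 3 ≥ 0, confirming Bessel's inequality. (The deficit equals ||v − Σ <v,e_j> e_j||^2, the squared distance from v to span{e_j}.)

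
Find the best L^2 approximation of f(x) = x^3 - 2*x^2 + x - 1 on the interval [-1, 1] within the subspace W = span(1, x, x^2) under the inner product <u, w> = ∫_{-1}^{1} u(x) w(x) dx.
g(x) = -2*x^2 + 8*x/5 - 1

The best approximation g ∈ W is the orthogonal projection of f onto W. Writing g = a_0 + a_1 x + a_2 x^2, the coefficients solve the normal equations G · a = b where
  G_{ij} = <φ_i, φ_j> and b_i = <f, φ_i>, with φ_0 = 1, φ_1 = x, φ_2 = x^2.
G =
  [2, 0, 2/3]
  [0, 2/3, 0]
  [2/3, 0, 2/5],
b = (-10/3, 16/15, -22/15).
Solving gives a_0 = -1, a_1 = 8/5, a_2 = -2, so
  g(x) = -2*x^2 + 8*x/5 - 1.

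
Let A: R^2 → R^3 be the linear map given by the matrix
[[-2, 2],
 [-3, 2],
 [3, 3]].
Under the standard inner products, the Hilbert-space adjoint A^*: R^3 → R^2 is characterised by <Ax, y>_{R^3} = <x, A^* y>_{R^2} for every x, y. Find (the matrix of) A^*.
A^* = A^T =
[[-2, -3, 3],
 [2, 2, 3]]

For real matrices with standard dot products, the defining identity <Ax, y> = <x, A^* y> gives (Ax)^T y = x^T (A^*) y, i.e. x^T A^T y = x^T (A^*) y. Since this holds for all x, y, we must have A^* = A^T. Therefore
A^* =
[[-2, -3, 3],
 [2, 2, 3]].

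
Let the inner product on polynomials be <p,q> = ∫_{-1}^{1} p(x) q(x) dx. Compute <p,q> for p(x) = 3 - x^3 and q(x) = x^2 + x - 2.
<p,q> = -52/5

Expand the product: p(x)·q(x) = -x^5 - x^4 + 2*x^3 + 3*x^2 + 3*x - 6.
∫_{-1}^{1} of each monomial x^k gives [2/(k+1) if k even, 0 if k odd]. Integrating term-by-term (or equivalently evaluating the antiderivative F(x) = -x^6/6 - x^5/5 + x^4/2 + x^3 + 3*x^2/2 - 6*x at the endpoints):
  F(1) − F(−1) = -101/30 − (211/30) = -52/5.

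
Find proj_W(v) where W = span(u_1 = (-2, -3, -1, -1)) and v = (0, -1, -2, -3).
proj_W(v) = (-16/15, -8/5, -8/15, -8/15)

Set up U = [u_1 | ... | u_1] ∈ R^(4×1). The projector onto W = col(U) is P = U (U^T U)^(-1) U^T.
Compute U^T U =
  [15],
and U^T v = (8).
Solve U^T U · c = U^T v for the coefficients: c = (8/15). The projection is proj_W(v) = U c.
Check: (v - proj_W(v)) · u_1 = 0  (should be 0).
Result: proj_W(v) = (-16/15, -8/5, -8/15, -8/15).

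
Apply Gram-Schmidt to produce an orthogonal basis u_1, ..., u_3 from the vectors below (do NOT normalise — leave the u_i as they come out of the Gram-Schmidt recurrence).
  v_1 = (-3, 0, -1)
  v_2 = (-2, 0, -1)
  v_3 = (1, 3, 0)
Orthogonal basis:
  u_1 = (-3, 0, -1)
  u_2 = (1/10, 0, -3/10)
  u_3 = (0, 3, 0)

Apply the Gram-Schmidt recurrence
  u_1 = v_1
  u_i = v_i − Σ_{j<i} ((v_i · u_j) / (u_j · u_j)) · u_j.

Step by step this gives:
  u_1 = (-3, 0, -1)
  u_2 = (1/10, 0, -3/10)
  u_3 = (0, 3, 0)

Orthogonality check:
  u_2 · u_1 = 0 (should be 0)
  u_3 · u_1 = 0 (should be 0)
  u_3 · u_2 = 0 (should be 0)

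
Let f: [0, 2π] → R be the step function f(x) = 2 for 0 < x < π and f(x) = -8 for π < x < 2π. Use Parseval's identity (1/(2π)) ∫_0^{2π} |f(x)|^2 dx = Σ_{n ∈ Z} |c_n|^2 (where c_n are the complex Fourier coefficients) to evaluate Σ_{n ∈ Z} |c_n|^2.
Σ |c_n|^2 = 34

Parseval equates the L^2 energy of f (normalised by 1/(2π)) with the ℓ^2 sum of its Fourier coefficients: (1/(2π)) ∫_0^{2π} |f|^2 = Σ |c_n|^2.
Compute the left side: (1/(2π)) [∫_0^π 2^2 dx + ∫_π^{2π} (-8)^2 dx] = (1/(2π)) · (4π + 64π) = (4 + 64)/2 = 34.
So Σ_{n ∈ Z} |c_n|^2 = 34.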